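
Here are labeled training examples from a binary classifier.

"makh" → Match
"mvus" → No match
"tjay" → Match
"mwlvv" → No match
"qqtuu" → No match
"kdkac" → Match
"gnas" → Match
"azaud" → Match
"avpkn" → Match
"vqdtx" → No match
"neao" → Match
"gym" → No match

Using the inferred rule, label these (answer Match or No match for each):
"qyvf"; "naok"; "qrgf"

No match, Match, No match

The common property of the 'Match' items is: contains 'a'. No 'No match' item has it.
No match: "qyvf", since no 'a'. Match: "naok", since has 'a'. No match: "qrgf", since no 'a'.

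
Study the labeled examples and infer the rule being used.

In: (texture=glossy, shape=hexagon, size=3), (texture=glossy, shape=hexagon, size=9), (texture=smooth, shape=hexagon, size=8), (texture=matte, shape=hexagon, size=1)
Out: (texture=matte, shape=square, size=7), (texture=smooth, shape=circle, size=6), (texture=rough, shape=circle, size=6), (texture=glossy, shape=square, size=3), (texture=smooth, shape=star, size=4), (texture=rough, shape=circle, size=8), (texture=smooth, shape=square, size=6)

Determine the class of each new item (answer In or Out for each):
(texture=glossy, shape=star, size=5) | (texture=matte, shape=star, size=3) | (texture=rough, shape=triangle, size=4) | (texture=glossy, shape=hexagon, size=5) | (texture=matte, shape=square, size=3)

All 'In' examples share one property — shape is hexagon — and every 'Out' example lacks it.
(texture=glossy, shape=star, size=5) → shape is star → Out.
(texture=matte, shape=star, size=3) → shape is star → Out.
(texture=rough, shape=triangle, size=4) → shape is triangle → Out.
(texture=glossy, shape=hexagon, size=5) → shape is hexagon → In.
(texture=matte, shape=square, size=3) → shape is square → Out.

Out, Out, Out, In, Out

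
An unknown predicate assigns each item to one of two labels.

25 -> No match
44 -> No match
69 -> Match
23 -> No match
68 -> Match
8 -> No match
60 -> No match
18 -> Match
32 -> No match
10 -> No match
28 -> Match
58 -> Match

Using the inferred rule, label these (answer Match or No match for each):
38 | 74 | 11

The distinguishing property — digit sum ≥ 9 — holds for all the 'Match' cases and none of the 'No match' cases.

Match, Match, No match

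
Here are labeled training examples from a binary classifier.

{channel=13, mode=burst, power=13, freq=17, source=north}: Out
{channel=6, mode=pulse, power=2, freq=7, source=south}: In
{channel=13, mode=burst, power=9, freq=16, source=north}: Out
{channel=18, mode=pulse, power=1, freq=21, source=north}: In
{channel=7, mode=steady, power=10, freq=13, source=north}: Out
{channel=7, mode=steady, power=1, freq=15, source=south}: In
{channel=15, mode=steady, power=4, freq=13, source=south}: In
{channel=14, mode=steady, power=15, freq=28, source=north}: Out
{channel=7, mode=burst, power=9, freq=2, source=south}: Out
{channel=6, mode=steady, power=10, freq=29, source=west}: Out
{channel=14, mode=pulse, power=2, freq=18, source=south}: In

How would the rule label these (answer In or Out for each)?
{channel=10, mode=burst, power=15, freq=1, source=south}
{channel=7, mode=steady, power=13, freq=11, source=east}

Out, Out

The pattern is that an item is 'In' exactly when: power ≤ 4.
{channel=10, mode=burst, power=15, freq=1, source=south} → power = 15 → Out.
{channel=7, mode=steady, power=13, freq=11, source=east} → power = 13 → Out.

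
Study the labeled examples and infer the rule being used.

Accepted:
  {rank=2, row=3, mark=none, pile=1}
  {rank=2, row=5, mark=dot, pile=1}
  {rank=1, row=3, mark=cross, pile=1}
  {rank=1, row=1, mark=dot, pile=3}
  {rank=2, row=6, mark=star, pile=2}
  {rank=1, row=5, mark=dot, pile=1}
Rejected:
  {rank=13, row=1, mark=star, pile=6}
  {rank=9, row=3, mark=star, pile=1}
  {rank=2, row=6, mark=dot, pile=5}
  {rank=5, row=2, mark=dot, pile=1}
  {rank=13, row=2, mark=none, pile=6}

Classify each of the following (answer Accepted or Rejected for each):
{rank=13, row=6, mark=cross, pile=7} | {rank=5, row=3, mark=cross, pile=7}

The rule appears to be: rank ≤ 2 AND pile ≤ 3.
{rank=13, row=6, mark=cross, pile=7} — rank = 13, pile = 7, hence Rejected. {rank=5, row=3, mark=cross, pile=7} — rank = 5, pile = 7, hence Rejected.

Rejected, Rejected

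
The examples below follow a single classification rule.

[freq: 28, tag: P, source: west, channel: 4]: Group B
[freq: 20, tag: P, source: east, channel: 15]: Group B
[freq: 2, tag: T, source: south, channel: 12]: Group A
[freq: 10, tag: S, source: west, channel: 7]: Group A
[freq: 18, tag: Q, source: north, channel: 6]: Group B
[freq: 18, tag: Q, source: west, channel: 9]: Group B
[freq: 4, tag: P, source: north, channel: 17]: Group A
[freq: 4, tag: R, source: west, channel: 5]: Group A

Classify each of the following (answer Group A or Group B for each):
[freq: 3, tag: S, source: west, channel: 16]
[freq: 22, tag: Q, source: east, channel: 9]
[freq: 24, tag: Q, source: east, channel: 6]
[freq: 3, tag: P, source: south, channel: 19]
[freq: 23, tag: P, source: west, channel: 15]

Group A, Group B, Group B, Group A, Group B

The distinguishing property — freq ≤ 10 — holds for all the 'Group A' cases and none of the 'Group B' cases.
[freq: 3, tag: S, source: west, channel: 16] → freq = 3 → Group A.
[freq: 22, tag: Q, source: east, channel: 9] → freq = 22 → Group B.
[freq: 24, tag: Q, source: east, channel: 6] → freq = 24 → Group B.
[freq: 3, tag: P, source: south, channel: 19] → freq = 3 → Group A.
[freq: 23, tag: P, source: west, channel: 15] → freq = 23 → Group B.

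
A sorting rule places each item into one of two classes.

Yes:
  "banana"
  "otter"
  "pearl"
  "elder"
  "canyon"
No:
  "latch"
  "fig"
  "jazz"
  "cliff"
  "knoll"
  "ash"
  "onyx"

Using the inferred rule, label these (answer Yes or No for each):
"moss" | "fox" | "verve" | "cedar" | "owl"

No, No, Yes, Yes, No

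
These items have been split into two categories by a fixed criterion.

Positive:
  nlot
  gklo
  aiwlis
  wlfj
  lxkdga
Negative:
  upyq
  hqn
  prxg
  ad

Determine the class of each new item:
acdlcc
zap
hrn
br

All 'Positive' examples share one property — contains 'l' — and every 'Negative' example lacks it.
acdlcc — has 'l', hence Positive.
zap — no 'l', hence Negative.
hrn — no 'l', hence Negative.
br — no 'l', hence Negative.

Positive, Negative, Negative, Negative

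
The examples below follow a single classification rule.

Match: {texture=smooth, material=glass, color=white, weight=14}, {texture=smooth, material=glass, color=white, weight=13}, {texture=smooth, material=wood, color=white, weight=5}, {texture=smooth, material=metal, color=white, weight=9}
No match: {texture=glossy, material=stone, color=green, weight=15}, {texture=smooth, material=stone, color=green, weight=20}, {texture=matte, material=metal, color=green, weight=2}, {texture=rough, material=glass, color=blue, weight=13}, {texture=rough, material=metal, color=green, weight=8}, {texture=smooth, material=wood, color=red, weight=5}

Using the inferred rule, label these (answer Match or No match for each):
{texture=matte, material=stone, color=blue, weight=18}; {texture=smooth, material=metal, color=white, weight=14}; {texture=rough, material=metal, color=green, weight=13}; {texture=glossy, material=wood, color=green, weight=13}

No match, Match, No match, No match

'Match' ⟺ color is white.
{texture=matte, material=stone, color=blue, weight=18}: color is blue — doesn't match, so No match.
{texture=smooth, material=metal, color=white, weight=14}: color is white — matches, so Match.
{texture=rough, material=metal, color=green, weight=13}: color is green — doesn't match, so No match.
{texture=glossy, material=wood, color=green, weight=13}: color is green — doesn't match, so No match.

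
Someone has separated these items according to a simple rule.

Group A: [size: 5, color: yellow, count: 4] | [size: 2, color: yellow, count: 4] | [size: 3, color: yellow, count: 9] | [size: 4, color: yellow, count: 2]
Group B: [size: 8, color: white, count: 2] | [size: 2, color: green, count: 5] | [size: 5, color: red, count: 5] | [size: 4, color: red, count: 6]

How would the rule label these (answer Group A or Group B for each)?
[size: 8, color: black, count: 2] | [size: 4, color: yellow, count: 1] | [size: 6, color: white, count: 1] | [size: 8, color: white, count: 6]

Group B, Group A, Group B, Group B

Every 'Group A' example satisfies: color is yellow. None of the 'Group B' examples do.
[size: 8, color: black, count: 2]: Group B (color is black). [size: 4, color: yellow, count: 1]: Group A (color is yellow). [size: 6, color: white, count: 1]: Group B (color is white). [size: 8, color: white, count: 6]: Group B (color is white).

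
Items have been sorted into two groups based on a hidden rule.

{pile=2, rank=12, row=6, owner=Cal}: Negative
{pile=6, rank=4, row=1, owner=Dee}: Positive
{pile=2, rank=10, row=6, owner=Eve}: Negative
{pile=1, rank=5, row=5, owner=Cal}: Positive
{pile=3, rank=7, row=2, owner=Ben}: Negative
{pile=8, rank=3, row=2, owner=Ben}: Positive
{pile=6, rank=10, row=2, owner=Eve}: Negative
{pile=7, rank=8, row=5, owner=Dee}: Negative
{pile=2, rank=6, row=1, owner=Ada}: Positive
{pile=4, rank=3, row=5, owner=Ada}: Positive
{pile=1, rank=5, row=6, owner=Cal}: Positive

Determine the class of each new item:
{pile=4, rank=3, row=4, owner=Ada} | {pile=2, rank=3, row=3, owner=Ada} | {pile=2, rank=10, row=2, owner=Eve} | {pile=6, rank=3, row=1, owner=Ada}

Positive, Positive, Negative, Positive

The simplest hypothesis consistent with all the labels is: rank ≤ 6.
{pile=4, rank=3, row=4, owner=Ada}: rank = 3, has this property → Positive.
{pile=2, rank=3, row=3, owner=Ada}: rank = 3, has this property → Positive.
{pile=2, rank=10, row=2, owner=Eve}: rank = 10, doesn't match → Negative.
{pile=6, rank=3, row=1, owner=Ada}: rank = 3, has this property → Positive.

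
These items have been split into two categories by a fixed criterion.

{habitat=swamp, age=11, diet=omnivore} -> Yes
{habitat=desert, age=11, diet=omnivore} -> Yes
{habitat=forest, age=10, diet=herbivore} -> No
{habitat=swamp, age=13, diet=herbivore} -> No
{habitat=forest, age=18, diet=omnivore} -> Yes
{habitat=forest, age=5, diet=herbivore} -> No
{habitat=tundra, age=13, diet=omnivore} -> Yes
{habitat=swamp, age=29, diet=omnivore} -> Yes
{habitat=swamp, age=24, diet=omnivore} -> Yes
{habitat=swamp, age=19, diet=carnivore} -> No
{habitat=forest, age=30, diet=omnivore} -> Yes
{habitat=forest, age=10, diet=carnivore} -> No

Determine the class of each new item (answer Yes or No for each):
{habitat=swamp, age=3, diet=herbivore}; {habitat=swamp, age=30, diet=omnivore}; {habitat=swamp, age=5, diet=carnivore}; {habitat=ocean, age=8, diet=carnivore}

No, Yes, No, No

The common property of the 'Yes' items is: diet is omnivore. No 'No' item has it.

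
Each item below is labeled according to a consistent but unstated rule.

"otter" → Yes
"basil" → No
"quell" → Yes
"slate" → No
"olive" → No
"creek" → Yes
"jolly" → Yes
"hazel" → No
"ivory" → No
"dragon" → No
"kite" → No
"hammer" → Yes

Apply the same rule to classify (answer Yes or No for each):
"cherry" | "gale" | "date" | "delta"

The simplest hypothesis consistent with all the labels is: has a double letter.
"cherry" — 'rr' doubled, hence Yes. "gale" — no doubled letter, hence No. "date" — no doubled letter, hence No. "delta" — no doubled letter, hence No.

Yes, No, No, No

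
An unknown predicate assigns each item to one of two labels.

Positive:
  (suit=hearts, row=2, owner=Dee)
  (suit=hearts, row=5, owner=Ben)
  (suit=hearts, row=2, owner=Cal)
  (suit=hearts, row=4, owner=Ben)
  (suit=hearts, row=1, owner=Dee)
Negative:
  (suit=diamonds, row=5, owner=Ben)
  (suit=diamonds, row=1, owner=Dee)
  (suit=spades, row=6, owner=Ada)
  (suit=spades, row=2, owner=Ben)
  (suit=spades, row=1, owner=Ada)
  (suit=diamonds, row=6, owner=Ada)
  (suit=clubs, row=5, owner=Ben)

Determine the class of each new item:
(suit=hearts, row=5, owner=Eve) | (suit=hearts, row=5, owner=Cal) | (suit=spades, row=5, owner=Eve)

Positive, Positive, Negative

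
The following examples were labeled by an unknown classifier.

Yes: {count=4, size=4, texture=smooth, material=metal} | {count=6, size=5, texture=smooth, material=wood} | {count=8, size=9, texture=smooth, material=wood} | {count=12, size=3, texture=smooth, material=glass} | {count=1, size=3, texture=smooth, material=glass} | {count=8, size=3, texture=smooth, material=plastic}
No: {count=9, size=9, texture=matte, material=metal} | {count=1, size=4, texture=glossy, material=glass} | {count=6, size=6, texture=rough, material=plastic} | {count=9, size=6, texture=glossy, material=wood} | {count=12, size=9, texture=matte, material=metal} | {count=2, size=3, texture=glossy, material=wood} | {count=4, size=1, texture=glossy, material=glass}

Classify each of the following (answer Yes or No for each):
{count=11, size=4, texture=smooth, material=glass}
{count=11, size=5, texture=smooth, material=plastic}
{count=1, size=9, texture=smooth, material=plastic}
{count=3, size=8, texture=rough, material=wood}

A rule that fits every label: texture is smooth — true of each 'Yes' example, false of each 'No' one.
{count=11, size=4, texture=smooth, material=glass} — texture is smooth, hence Yes. {count=11, size=5, texture=smooth, material=plastic} — texture is smooth, hence Yes. {count=1, size=9, texture=smooth, material=plastic} — texture is smooth, hence Yes. {count=3, size=8, texture=rough, material=wood} — texture is rough, hence No.

Yes, Yes, Yes, No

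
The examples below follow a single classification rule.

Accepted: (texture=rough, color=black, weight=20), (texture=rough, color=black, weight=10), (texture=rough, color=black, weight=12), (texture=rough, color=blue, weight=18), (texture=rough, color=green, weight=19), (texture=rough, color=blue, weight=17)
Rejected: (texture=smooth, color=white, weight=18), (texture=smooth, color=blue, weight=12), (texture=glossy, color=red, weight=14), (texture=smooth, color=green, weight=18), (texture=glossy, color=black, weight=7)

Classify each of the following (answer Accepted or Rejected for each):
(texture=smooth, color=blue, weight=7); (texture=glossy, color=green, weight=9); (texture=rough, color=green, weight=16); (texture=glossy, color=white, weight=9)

Rejected, Rejected, Accepted, Rejected

The distinguishing property — texture is rough — holds for all the 'Accepted' cases and none of the 'Rejected' cases.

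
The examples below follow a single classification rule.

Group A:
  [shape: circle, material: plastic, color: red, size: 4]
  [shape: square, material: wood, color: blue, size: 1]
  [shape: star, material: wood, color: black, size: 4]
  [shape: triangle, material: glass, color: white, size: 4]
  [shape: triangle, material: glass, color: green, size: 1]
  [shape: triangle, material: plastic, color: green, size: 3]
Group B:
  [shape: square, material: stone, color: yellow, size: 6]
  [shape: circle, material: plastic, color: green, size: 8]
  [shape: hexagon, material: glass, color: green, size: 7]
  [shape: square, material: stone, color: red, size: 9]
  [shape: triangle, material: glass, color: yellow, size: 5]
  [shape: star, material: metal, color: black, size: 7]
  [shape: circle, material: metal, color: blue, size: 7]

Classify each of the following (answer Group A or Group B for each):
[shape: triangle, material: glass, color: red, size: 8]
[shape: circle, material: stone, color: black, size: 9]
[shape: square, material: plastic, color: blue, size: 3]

Every 'Group A' example satisfies: size ≤ 4. None of the 'Group B' examples do.
[shape: triangle, material: glass, color: red, size: 8] — size = 8, hence Group B. [shape: circle, material: stone, color: black, size: 9] — size = 9, hence Group B. [shape: square, material: plastic, color: blue, size: 3] — size = 3, hence Group A.

Group B, Group B, Group A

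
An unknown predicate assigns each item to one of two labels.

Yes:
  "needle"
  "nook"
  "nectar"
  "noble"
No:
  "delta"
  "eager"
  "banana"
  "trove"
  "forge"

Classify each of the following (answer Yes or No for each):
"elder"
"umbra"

Every 'Yes' example satisfies: starts with 'n'. None of the 'No' examples do.
"elder": starts with 'e', fails this test → No. "umbra": starts with 'u', fails this test → No.

No, No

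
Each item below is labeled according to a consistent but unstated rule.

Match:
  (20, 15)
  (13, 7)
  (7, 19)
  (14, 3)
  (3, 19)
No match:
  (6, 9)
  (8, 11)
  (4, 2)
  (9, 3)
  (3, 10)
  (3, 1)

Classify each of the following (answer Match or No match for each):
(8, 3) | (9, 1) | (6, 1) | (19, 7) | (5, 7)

No match, No match, No match, Match, No match

Rule: max ≥ 13. This holds for each 'Match' example and fails for each 'No match' one.
(8, 3) → max 8 → No match.
(9, 1) → max 9 → No match.
(6, 1) → max 6 → No match.
(19, 7) → max 19 → Match.
(5, 7) → max 7 → No match.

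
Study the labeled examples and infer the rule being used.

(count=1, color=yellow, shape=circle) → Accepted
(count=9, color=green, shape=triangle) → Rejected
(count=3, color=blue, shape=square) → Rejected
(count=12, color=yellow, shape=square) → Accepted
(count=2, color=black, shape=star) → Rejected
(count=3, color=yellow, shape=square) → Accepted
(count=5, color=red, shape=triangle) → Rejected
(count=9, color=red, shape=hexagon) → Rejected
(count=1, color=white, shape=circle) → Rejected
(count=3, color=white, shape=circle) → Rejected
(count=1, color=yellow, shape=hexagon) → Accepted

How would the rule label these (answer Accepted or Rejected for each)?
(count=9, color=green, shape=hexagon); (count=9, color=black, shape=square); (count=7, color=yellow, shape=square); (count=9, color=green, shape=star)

Rejected, Rejected, Accepted, Rejected

Rule: color is yellow. This holds for each 'Accepted' example and fails for each 'Rejected' one.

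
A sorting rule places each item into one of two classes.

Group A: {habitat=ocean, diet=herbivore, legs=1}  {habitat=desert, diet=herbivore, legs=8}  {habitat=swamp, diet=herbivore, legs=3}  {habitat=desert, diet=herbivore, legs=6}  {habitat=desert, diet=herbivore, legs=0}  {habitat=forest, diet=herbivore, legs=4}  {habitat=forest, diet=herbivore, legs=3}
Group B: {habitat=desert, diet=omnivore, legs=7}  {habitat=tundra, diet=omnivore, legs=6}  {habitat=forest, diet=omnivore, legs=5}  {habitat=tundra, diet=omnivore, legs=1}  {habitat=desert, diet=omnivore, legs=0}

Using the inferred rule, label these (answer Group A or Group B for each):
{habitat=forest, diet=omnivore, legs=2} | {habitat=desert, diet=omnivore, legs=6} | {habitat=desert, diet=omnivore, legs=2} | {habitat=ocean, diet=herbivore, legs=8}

Group B, Group B, Group B, Group A

The simplest hypothesis consistent with all the labels is: diet is herbivore.
{habitat=forest, diet=omnivore, legs=2}: diet is omnivore, does not satisfy this → Group B. {habitat=desert, diet=omnivore, legs=6}: diet is omnivore, does not satisfy this → Group B. {habitat=desert, diet=omnivore, legs=2}: diet is omnivore, does not satisfy this → Group B. {habitat=ocean, diet=herbivore, legs=8}: diet is herbivore, passes → Group A.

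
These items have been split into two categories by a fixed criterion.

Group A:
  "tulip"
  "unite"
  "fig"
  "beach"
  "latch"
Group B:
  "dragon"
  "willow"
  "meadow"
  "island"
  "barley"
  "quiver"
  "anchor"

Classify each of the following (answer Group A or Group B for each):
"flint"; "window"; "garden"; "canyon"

Group A, Group B, Group B, Group B

The common property of the 'Group A' items is: odd length. No 'Group B' item has it.
Group A: "flint", since length 5. Group B: "window", since length 6. Group B: "garden", since length 6. Group B: "canyon", since length 6.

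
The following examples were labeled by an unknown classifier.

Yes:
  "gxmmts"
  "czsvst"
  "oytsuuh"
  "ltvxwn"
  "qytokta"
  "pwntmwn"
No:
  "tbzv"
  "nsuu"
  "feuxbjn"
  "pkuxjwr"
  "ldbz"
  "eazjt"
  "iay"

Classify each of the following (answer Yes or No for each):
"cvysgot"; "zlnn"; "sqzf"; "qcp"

The classifier is using: length ≥ 6 AND contains 't'.

Yes, No, No, No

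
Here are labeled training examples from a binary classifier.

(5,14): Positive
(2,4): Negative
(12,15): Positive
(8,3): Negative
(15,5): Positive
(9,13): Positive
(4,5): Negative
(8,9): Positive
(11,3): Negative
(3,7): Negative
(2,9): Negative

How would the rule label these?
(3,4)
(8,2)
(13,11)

Negative, Negative, Positive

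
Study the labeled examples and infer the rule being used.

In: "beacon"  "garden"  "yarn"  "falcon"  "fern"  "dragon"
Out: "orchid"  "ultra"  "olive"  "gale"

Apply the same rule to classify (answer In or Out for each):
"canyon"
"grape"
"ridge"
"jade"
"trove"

The rule appears to be: contains 'n'.
"canyon" → has 'n' → In. "grape" → no 'n' → Out. "ridge" → no 'n' → Out. "jade" → no 'n' → Out. "trove" → no 'n' → Out.

In, Out, Out, Out, Out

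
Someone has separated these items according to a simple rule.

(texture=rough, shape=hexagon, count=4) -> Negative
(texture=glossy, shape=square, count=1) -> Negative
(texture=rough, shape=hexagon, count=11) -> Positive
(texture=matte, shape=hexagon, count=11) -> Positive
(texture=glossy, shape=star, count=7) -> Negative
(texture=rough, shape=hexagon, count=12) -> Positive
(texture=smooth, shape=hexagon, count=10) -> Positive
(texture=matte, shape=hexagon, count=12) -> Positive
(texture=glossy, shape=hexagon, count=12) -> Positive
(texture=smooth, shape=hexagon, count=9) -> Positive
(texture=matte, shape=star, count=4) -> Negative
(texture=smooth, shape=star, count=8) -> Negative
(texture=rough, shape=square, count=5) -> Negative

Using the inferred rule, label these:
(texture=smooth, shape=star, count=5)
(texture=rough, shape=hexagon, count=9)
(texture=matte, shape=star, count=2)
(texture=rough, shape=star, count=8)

Negative, Positive, Negative, Negative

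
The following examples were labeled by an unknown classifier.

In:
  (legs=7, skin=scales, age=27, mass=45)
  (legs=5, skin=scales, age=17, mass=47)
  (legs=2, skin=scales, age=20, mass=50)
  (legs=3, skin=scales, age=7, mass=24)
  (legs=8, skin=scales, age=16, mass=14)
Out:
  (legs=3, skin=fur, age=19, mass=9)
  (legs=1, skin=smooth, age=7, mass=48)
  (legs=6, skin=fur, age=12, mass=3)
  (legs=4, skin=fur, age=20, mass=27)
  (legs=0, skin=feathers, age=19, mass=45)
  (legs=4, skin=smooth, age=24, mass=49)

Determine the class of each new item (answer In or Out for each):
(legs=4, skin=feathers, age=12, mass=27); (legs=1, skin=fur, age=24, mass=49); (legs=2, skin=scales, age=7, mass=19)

Out, Out, In

The pattern is that an item is 'In' exactly when: skin is scales.
(legs=4, skin=feathers, age=12, mass=27): Out (skin is feathers). (legs=1, skin=fur, age=24, mass=49): Out (skin is fur). (legs=2, skin=scales, age=7, mass=19): In (skin is scales).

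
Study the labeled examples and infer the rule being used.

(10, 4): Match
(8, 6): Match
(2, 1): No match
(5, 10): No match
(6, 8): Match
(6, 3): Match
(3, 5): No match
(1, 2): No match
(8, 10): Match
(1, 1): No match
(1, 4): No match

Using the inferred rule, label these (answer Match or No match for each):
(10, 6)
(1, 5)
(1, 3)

Match, No match, No match

Rule: first ≥ 6. This holds for each 'Match' example and fails for each 'No match' one.
(10, 6): first 10, has this property → Match.
(1, 5): first 1, does not satisfy this → No match.
(1, 3): first 1, does not satisfy this → No match.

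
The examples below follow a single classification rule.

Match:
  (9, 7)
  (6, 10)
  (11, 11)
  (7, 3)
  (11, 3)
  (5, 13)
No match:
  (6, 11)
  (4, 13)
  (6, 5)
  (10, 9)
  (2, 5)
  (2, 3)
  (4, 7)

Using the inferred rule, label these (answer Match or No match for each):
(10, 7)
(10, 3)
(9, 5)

No match, No match, Match

'Match' ⟺ sum is even.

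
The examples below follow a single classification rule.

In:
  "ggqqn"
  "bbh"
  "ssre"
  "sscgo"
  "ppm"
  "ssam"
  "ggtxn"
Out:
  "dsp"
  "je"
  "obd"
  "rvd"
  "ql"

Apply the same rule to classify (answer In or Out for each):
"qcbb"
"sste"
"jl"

The common property of the 'In' items is: has a double letter. No 'Out' item has it.

In, In, Out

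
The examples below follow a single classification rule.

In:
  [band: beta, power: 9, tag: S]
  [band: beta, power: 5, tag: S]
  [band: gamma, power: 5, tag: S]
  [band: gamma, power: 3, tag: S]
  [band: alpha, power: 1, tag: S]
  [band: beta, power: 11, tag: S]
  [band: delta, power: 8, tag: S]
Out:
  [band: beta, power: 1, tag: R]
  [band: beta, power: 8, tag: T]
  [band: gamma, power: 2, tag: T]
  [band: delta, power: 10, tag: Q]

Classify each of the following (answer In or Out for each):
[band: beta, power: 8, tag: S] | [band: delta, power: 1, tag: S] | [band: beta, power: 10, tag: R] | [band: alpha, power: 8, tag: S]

The pattern is that an item is 'In' exactly when: tag is S.

In, In, Out, In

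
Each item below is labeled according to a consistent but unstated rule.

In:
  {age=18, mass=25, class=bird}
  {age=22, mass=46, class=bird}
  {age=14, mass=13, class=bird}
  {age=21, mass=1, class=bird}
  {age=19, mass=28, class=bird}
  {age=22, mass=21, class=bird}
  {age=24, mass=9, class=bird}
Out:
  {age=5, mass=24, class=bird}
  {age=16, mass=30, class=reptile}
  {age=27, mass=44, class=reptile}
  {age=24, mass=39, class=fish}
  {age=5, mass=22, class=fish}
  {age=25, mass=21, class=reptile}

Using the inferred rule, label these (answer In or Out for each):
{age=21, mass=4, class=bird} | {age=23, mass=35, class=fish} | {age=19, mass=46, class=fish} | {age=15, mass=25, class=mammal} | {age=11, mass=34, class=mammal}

In, Out, Out, Out, Out

Every 'In' example satisfies: class is bird AND age ≥ 14. None of the 'Out' examples do.
{age=21, mass=4, class=bird}: class is bird, age = 21, has this property → In. {age=23, mass=35, class=fish}: class is fish, age = 23, lacks this property → Out. {age=19, mass=46, class=fish}: class is fish, age = 19, lacks this property → Out. {age=15, mass=25, class=mammal}: class is mammal, age = 15, lacks this property → Out. {age=11, mass=34, class=mammal}: class is mammal, age = 11, lacks this property → Out.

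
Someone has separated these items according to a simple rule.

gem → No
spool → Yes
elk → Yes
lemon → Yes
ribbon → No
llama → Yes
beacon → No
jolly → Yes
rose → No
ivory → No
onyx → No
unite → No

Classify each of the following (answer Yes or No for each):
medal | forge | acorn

Yes, No, No

Rule: contains 'l'. This holds for each 'Yes' example and fails for each 'No' one.
medal: has 'l', has this property → Yes. forge: no 'l', doesn't match → No. acorn: no 'l', doesn't match → No.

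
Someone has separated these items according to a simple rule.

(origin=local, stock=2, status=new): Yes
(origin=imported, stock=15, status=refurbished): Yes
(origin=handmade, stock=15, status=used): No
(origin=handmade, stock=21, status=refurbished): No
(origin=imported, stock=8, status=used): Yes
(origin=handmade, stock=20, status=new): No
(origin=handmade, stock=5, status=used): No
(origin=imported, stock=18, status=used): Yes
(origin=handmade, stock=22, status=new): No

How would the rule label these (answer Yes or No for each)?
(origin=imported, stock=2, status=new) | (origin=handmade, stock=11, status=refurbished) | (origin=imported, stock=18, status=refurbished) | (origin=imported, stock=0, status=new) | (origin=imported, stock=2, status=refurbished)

The common property of the 'Yes' items is: origin is not handmade. No 'No' item has it.
(origin=imported, stock=2, status=new): origin is imported — meets the rule, so Yes. (origin=handmade, stock=11, status=refurbished): origin is handmade — fails the rule, so No. (origin=imported, stock=18, status=refurbished): origin is imported — meets the rule, so Yes. (origin=imported, stock=0, status=new): origin is imported — meets the rule, so Yes. (origin=imported, stock=2, status=refurbished): origin is imported — meets the rule, so Yes.

Yes, No, Yes, Yes, Yes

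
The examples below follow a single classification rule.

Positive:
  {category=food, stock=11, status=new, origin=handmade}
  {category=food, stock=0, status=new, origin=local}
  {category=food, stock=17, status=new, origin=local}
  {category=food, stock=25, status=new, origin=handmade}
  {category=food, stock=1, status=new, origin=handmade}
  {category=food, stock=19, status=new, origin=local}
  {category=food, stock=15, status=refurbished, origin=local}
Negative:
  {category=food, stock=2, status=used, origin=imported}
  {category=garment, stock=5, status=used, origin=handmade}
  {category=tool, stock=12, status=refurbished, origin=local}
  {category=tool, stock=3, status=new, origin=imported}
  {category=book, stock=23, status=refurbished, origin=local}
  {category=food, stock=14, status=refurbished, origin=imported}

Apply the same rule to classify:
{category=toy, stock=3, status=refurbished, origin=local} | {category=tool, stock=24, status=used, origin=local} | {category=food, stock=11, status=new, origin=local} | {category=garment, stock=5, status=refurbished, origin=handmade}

Negative, Negative, Positive, Negative

The common property of the 'Positive' items is: category is food AND origin is not imported. No 'Negative' item has it.
{category=toy, stock=3, status=refurbished, origin=local}: Negative (category is toy, origin is local). {category=tool, stock=24, status=used, origin=local}: Negative (category is tool, origin is local). {category=food, stock=11, status=new, origin=local}: Positive (category is food, origin is local). {category=garment, stock=5, status=refurbished, origin=handmade}: Negative (category is garment, origin is handmade).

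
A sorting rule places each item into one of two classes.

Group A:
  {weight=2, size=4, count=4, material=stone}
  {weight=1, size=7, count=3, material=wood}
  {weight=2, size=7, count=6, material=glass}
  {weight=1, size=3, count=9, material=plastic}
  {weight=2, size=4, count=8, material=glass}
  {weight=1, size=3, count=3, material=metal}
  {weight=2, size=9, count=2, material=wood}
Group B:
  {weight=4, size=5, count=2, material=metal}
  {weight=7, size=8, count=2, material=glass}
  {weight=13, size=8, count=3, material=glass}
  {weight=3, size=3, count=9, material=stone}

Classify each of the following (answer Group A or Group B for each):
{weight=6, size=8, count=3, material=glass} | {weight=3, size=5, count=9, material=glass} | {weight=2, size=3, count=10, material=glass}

Group B, Group B, Group A

All 'Group A' examples share one property — weight ≤ 2 — and every 'Group B' example lacks it.
{weight=6, size=8, count=3, material=glass}: weight = 6, doesn't match → Group B.
{weight=3, size=5, count=9, material=glass}: weight = 3, doesn't match → Group B.
{weight=2, size=3, count=10, material=glass}: weight = 2, has this property → Group A.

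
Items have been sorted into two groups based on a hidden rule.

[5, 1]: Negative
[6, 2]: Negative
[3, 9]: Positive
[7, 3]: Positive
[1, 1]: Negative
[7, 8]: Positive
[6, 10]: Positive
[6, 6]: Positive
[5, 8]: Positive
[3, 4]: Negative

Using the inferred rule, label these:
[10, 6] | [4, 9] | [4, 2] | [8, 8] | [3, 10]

Positive, Positive, Negative, Positive, Positive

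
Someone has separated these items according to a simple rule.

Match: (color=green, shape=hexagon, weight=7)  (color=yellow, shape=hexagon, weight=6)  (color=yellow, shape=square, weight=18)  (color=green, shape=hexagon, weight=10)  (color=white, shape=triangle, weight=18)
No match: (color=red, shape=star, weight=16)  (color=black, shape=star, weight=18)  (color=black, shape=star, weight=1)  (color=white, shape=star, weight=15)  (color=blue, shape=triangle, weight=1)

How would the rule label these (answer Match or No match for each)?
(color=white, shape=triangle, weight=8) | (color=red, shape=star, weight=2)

Match, No match

Rule: shape is not star AND weight ≥ 6. This holds for each 'Match' example and fails for each 'No match' one.
(color=white, shape=triangle, weight=8): Match (shape is triangle, weight = 8). (color=red, shape=star, weight=2): No match (shape is star, weight = 2).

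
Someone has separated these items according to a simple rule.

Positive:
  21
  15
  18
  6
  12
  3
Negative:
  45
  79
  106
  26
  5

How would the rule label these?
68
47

Negative, Negative

All 'Positive' examples share one property — multiple of 3 AND at most 21 — and every 'Negative' example lacks it.
68: Negative (68 = 3·22 + 2, 68 > 21). 47: Negative (47 = 3·15 + 2, 47 > 21).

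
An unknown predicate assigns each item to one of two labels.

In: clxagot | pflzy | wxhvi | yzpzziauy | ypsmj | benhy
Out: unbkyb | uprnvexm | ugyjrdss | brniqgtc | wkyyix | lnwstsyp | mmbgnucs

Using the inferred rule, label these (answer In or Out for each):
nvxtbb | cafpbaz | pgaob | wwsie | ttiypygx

Out, In, In, In, Out

The classifier is using: odd length.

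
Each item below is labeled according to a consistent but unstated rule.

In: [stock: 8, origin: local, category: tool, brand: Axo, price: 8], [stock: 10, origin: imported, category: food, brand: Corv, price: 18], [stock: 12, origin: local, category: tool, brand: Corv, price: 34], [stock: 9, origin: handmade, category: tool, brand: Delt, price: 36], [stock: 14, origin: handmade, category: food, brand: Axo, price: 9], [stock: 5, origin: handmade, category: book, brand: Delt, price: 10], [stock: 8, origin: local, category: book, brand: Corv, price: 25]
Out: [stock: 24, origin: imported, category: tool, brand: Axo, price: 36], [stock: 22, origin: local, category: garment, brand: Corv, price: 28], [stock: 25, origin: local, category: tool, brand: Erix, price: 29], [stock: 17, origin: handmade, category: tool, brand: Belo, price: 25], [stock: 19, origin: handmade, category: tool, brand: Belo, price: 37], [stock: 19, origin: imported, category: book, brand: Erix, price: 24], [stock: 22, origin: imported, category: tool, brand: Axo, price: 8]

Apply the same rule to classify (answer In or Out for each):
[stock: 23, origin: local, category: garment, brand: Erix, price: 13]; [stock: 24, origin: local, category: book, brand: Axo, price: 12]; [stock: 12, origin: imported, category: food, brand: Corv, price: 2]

Out, Out, In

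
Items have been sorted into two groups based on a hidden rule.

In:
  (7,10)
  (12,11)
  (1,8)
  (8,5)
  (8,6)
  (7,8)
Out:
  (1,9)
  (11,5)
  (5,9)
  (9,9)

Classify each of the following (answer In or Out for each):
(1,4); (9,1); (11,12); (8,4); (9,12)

The simplest hypothesis consistent with all the labels is: product is even.
In: (1,4), since 1·4 = 4.
Out: (9,1), since 9·1 = 9.
In: (11,12), since 11·12 = 132.
In: (8,4), since 8·4 = 32.
In: (9,12), since 9·12 = 108.

In, Out, In, In, In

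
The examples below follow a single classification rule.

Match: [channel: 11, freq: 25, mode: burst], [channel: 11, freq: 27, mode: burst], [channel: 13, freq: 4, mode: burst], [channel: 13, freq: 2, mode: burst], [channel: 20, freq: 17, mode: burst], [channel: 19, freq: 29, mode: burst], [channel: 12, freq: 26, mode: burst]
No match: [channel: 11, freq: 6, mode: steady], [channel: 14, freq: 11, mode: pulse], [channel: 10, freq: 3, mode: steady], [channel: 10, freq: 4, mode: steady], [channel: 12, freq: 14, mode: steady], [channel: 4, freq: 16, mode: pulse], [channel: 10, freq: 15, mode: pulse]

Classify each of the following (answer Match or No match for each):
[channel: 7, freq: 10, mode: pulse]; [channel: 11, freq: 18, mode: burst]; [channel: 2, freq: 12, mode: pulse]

No match, Match, No match

The classifier is using: mode is burst.
[channel: 7, freq: 10, mode: pulse] — mode is pulse, hence No match. [channel: 11, freq: 18, mode: burst] — mode is burst, hence Match. [channel: 2, freq: 12, mode: pulse] — mode is pulse, hence No match.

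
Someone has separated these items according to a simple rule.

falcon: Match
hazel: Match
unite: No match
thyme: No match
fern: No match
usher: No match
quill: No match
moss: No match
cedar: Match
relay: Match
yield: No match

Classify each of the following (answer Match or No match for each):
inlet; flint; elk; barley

The distinguishing property — contains 'a' — holds for all the 'Match' cases and none of the 'No match' cases.
No match: inlet, since no 'a'. No match: flint, since no 'a'. No match: elk, since no 'a'. Match: barley, since has 'a'.

No match, No match, No match, Match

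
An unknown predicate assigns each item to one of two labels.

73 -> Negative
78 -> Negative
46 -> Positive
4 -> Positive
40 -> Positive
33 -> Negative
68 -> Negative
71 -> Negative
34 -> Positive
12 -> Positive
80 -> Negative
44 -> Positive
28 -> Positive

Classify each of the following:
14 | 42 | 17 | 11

The classifier is using: even AND at most 46.

Positive, Positive, Negative, Negative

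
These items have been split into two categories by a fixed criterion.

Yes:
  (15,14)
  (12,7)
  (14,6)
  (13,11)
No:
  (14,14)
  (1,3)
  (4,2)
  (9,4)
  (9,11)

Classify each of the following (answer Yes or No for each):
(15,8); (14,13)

Yes, Yes

One predicate separates the groups cleanly: first > second AND sum ≥ 19.
(15,8): 15 > 8, 15+8 = 23 — fits, so Yes.
(14,13): 14 > 13, 14+13 = 27 — fits, so Yes.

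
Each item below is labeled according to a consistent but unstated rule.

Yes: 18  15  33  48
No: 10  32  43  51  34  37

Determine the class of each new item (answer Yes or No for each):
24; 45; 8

Yes, Yes, No

The rule appears to be: multiple of 3 AND at most 48.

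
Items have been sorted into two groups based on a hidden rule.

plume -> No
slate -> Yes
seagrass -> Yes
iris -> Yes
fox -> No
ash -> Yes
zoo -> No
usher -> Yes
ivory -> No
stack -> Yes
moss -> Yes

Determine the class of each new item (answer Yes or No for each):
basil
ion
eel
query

Yes, No, No, No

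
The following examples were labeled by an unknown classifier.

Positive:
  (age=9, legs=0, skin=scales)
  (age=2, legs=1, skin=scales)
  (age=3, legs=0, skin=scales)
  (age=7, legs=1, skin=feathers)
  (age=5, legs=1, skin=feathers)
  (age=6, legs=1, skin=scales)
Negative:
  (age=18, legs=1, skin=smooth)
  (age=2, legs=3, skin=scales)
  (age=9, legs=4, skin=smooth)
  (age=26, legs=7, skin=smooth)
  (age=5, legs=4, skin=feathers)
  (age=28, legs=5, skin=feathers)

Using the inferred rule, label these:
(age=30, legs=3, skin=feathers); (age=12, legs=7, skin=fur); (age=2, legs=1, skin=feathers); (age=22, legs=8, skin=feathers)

Negative, Negative, Positive, Negative

The distinguishing property — legs ≤ 1 AND age ≤ 9 — holds for all the 'Positive' cases and none of the 'Negative' cases.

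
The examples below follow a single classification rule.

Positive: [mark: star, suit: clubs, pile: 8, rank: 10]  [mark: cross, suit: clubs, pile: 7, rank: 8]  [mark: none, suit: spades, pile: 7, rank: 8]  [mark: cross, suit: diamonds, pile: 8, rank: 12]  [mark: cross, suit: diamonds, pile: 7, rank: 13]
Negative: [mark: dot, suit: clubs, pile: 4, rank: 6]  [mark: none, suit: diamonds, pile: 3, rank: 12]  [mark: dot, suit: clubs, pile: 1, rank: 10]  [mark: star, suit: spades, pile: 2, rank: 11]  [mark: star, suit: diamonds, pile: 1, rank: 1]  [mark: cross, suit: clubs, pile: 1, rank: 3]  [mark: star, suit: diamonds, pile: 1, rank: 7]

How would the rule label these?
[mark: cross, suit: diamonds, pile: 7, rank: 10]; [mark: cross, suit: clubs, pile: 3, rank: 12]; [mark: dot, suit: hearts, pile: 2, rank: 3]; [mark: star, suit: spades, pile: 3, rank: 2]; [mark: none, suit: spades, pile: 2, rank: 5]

Positive, Negative, Negative, Negative, Negative

The simplest hypothesis consistent with all the labels is: pile ≥ 7.
[mark: cross, suit: diamonds, pile: 7, rank: 10] — pile = 7, hence Positive. [mark: cross, suit: clubs, pile: 3, rank: 12] — pile = 3, hence Negative. [mark: dot, suit: hearts, pile: 2, rank: 3] — pile = 2, hence Negative. [mark: star, suit: spades, pile: 3, rank: 2] — pile = 3, hence Negative. [mark: none, suit: spades, pile: 2, rank: 5] — pile = 2, hence Negative.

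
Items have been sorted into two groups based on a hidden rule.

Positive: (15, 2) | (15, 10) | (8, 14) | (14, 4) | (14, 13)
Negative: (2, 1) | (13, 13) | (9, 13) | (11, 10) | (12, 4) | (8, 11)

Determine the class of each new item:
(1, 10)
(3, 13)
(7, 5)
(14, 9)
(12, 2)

The classifier is using: max ≥ 14.

Negative, Negative, Negative, Positive, Negative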